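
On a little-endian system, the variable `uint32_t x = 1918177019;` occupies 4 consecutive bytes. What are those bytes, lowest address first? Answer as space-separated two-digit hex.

1918177019 in hexadecimal, padded to 32 bits, is 0x72550EFB.
Split into bytes (most-significant first): 72 55 0E FB.
Little-endian stores the least-significant byte at the lowest address.
So at ascending addresses the bytes are FB 0E 55 72.

FB 0E 55 72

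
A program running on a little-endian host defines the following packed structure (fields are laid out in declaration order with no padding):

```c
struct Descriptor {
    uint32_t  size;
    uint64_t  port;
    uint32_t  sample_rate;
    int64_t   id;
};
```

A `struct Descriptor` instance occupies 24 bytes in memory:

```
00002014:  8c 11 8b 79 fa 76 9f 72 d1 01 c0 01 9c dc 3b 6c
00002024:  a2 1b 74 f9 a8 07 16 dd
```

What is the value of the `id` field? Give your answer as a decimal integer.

-2515814919518807134

`id` follows `size` (4 B), `port` (8 B), `sample_rate` (4 B), so it starts at offset 4 + 8 + 4 = 16 and occupies 8 bytes.
Bytes at offsets 16..23: A2 1B 74 F9 A8 07 16 DD.
Little-endian: lowest address holds the least-significant byte.
Reassemble most-significant byte first: DD 16 07 A8 F9 74 1B A2 → 0xDD1607A8F9741BA2.
Top bit is set, so as a signed 64-bit value this is 0xDD1607A8F9741BA2 − 2^64 = -2515814919518807134.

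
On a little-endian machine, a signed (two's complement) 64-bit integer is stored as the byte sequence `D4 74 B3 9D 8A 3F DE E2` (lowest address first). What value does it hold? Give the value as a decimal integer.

-2099170511724251948

In little-endian order the low byte comes first in memory.
Reassemble most-significant byte first: E2 DE 3F 8A 9D B3 74 D4 → 0xE2DE3F8A9DB374D4.
Top bit is set, so as a signed 64-bit value this is 0xE2DE3F8A9DB374D4 − 2^64 = -2099170511724251948.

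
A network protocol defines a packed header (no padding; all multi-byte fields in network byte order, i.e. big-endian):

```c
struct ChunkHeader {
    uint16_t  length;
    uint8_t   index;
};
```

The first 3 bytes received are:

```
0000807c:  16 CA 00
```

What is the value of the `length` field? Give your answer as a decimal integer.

`length` is the first field, at byte offset 0, occupying 2 bytes.
Bytes at offsets 0..1: 16 CA.
Big-endian: lowest address holds the most-significant byte.
The bytes are already most-significant first: 0x16CA.
0x16CA = 5834.

5834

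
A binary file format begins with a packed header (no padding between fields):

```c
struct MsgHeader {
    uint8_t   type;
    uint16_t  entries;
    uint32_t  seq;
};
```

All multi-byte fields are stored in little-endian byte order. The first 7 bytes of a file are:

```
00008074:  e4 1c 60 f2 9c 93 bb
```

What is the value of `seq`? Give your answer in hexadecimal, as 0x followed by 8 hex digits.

`seq` follows `type` (1 B), `entries` (2 B), so it starts at offset 1 + 2 = 3 and occupies 4 bytes.
Bytes at offsets 3..6: F2 9C 93 BB.
In little-endian order the low byte comes first in memory.
Reassemble most-significant byte first: BB 93 9C F2 → 0xBB939CF2.

0xBB939CF2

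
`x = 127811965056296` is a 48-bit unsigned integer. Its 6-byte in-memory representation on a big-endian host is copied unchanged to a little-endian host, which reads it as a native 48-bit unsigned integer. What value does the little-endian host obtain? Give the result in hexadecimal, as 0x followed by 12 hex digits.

0x2875C68A3E74

127811965056296 in 48-bit hexadecimal is 0x743E8AC67528.
Stored big-endian, the bytes at ascending addresses are 74 3E 8A C6 75 28.
Read back as little-endian, the first byte is least significant, giving 0x2875C68A3E74.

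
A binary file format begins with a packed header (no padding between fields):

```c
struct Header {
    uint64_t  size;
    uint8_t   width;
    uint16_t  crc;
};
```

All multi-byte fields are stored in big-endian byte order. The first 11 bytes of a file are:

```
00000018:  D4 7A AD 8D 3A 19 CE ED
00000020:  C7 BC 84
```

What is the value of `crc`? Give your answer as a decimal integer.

48260

`crc` follows `size` (8 B), `width` (1 B), so it starts at offset 8 + 1 = 9 and occupies 2 bytes.
Bytes at offsets 9..10: BC 84.
Big-endian stores the most-significant byte at the lowest address.
The bytes are already most-significant first: 0xBC84.
0xBC84 = 48260.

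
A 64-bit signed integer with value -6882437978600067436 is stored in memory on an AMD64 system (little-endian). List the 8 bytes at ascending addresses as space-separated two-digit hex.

Two's complement of -6882437978600067436 in 64 bits: 6882437978600067436 = 0x5F8354E0771D516C; invert → 0xA07CAB1F88E2AE93; add 1 → 0xA07CAB1F88E2AE94.
Split into bytes (most-significant first): A0 7C AB 1F 88 E2 AE 94.
Little-endian: lowest address holds the least-significant byte.
So at ascending addresses the bytes are 94 AE E2 88 1F AB 7C A0.

94 AE E2 88 1F AB 7C A0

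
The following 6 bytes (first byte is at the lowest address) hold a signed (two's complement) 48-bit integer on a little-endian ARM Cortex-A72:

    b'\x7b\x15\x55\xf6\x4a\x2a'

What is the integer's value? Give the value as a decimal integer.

46501448717691

Little-endian stores the least-significant byte at the lowest address.
Reassemble most-significant byte first: 2A 4A F6 55 15 7B → 0x2A4AF655157B.
0x2A4AF655157B = 46501448717691.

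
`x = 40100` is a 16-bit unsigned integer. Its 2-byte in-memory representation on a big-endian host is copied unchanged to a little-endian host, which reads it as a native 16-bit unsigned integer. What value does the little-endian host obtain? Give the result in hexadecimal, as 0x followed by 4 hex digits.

0xA49C

40100 in 16-bit hexadecimal is 0x9CA4.
Stored big-endian, the bytes at ascending addresses are 9C A4.
Read back as little-endian, the first byte is least significant, giving 0xA49C.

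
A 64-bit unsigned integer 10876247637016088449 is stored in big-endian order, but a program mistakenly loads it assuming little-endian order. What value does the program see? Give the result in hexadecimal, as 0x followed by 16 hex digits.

0x818F86DD9931F096

10876247637016088449 in 64-bit hexadecimal is 0x96F03199DD868F81.
Stored big-endian, the bytes at ascending addresses are 96 F0 31 99 DD 86 8F 81.
Read back as little-endian, the first byte is least significant, giving 0x818F86DD9931F096.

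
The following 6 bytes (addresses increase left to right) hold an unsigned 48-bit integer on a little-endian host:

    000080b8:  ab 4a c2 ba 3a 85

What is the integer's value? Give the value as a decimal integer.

146487287892651

Little-endian stores the least-significant byte at the lowest address.
Reassemble most-significant byte first: 85 3A BA C2 4A AB → 0x853ABAC24AAB.
0x853ABAC24AAB = 146487287892651.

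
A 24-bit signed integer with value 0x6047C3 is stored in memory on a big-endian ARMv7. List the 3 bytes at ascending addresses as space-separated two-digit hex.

60 47 C3

Split into bytes (most-significant first): 60 47 C3.
Big-endian stores the most-significant byte at the lowest address.
So the memory order matches the most-significant-first order: 60 47 C3.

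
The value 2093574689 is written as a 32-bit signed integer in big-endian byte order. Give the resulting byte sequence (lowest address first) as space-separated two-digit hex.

2093574689 in hexadecimal, padded to 32 bits, is 0x7CC96A21.
Split into bytes (most-significant first): 7C C9 6A 21.
Big-endian stores the most-significant byte at the lowest address.
So the memory order matches the most-significant-first order: 7C C9 6A 21.

7C C9 6A 21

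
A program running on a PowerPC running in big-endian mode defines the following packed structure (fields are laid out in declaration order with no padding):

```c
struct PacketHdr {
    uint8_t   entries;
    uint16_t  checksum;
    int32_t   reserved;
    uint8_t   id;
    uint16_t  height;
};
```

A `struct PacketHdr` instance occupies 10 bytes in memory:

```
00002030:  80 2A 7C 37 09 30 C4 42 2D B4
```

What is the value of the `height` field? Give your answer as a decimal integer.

11700

`height` follows `entries` (1 B), `checksum` (2 B), `reserved` (4 B), `id` (1 B), so it starts at offset 1 + 2 + 4 + 1 = 8 and occupies 2 bytes.
Bytes at offsets 8..9: 2D B4.
Big-endian: lowest address holds the most-significant byte.
The bytes are already most-significant first: 0x2DB4.
0x2DB4 = 11700.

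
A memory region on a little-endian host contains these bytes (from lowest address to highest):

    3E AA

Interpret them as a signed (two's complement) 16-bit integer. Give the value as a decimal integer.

-21954

Little-endian stores the least-significant byte at the lowest address.
Reassemble most-significant byte first: AA 3E → 0xAA3E.
Top bit is set, so as a signed 16-bit value this is 0xAA3E − 2^16 = -21954.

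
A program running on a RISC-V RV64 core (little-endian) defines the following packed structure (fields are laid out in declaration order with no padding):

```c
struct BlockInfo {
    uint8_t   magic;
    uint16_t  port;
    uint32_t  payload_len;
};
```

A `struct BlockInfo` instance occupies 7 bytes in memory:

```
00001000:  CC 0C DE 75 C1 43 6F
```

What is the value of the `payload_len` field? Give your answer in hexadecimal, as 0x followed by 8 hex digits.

0x6F43C175

`payload_len` follows `magic` (1 B), `port` (2 B), so it starts at offset 1 + 2 = 3 and occupies 4 bytes.
Bytes at offsets 3..6: 75 C1 43 6F.
Little-endian stores the least-significant byte at the lowest address.
Reassemble most-significant byte first: 6F 43 C1 75 → 0x6F43C175.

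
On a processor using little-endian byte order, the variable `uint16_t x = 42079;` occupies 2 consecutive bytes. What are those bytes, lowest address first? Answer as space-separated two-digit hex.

42079 in hexadecimal, padded to 16 bits, is 0xA45F.
Split into bytes (most-significant first): A4 5F.
Little-endian: lowest address holds the least-significant byte.
So at ascending addresses the bytes are 5F A4.

5F A4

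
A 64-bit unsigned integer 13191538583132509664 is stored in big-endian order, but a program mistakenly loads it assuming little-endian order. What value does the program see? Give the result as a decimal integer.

16146945184935055799

13191538583132509664 in 64-bit hexadecimal is 0xB711C273187915E0.
Stored big-endian, the bytes at ascending addresses are B7 11 C2 73 18 79 15 E0.
Read back as little-endian, the first byte is least significant, giving 0xE015791873C211B7.
0xE015791873C211B7 = 16146945184935055799.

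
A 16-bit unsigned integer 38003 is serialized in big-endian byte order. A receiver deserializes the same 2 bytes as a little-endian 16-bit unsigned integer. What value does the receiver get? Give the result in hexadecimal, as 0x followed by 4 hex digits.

38003 in 16-bit hexadecimal is 0x9473.
Stored big-endian, the bytes at ascending addresses are 94 73.
Read back as little-endian, the first byte is least significant, giving 0x7394.

0x7394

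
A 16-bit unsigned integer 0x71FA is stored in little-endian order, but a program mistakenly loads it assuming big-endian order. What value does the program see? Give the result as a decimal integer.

64113

Stored little-endian, the bytes at ascending addresses are FA 71.
Read back as big-endian, the last byte is least significant, giving 0xFA71.
0xFA71 = 64113.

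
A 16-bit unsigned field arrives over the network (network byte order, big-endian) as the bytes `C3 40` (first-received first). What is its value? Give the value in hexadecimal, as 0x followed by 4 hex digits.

0xC340

Big-endian stores the most-significant byte at the lowest address.
The bytes are already most-significant first: 0xC340.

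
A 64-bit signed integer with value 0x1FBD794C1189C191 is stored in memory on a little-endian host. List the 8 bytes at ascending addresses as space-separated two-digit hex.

Split into bytes (most-significant first): 1F BD 79 4C 11 89 C1 91.
Little-endian stores the least-significant byte at the lowest address.
So at ascending addresses the bytes are 91 C1 89 11 4C 79 BD 1F.

91 C1 89 11 4C 79 BD 1F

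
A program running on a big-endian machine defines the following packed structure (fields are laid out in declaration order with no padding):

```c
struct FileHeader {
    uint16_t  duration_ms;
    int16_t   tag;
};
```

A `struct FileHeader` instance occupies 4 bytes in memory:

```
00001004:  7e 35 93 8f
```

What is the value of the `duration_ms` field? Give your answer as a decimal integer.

`duration_ms` is the first field, at byte offset 0, occupying 2 bytes.
Bytes at offsets 0..1: 7E 35.
Big-endian: lowest address holds the most-significant byte.
The bytes are already most-significant first: 0x7E35.
0x7E35 = 32309.

32309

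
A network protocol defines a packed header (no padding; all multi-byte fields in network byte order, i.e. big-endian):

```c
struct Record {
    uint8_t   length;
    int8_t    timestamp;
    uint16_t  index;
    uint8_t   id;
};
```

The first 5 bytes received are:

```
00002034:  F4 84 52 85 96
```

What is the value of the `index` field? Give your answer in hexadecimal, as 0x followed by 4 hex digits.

`index` follows `length` (1 B), `timestamp` (1 B), so it starts at offset 1 + 1 = 2 and occupies 2 bytes.
Bytes at offsets 2..3: 52 85.
Big-endian: lowest address holds the most-significant byte.
The bytes are already most-significant first: 0x5285.

0x5285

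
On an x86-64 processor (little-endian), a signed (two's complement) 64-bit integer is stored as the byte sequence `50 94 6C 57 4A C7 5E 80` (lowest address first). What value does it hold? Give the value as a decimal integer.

Little-endian: lowest address holds the least-significant byte.
Reassemble most-significant byte first: 80 5E C7 4A 57 6C 94 50 → 0x805EC74A576C9450.
Top bit is set, so as a signed 64-bit value this is 0x805EC74A576C9450 − 2^64 = -9196694266935733168.

-9196694266935733168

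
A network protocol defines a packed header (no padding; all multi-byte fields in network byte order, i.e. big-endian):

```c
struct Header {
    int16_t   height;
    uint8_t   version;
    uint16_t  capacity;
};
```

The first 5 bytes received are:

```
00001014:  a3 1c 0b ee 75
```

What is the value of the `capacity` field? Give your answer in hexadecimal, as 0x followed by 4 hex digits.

`capacity` follows `height` (2 B), `version` (1 B), so it starts at offset 2 + 1 = 3 and occupies 2 bytes.
Bytes at offsets 3..4: EE 75.
In big-endian order the high byte comes first in memory.
The bytes are already most-significant first: 0xEE75.

0xEE75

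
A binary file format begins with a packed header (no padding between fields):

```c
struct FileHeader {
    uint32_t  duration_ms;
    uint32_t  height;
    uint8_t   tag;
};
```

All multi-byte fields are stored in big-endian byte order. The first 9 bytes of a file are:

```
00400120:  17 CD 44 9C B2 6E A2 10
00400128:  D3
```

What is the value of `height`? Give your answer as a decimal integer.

2993594896

`height` follows `duration_ms` (4 bytes), so it starts at byte offset 4 and occupies 4 bytes.
Bytes at offsets 4..7: B2 6E A2 10.
In big-endian order the high byte comes first in memory.
The bytes are already most-significant first: 0xB26EA210.
0xB26EA210 = 2993594896.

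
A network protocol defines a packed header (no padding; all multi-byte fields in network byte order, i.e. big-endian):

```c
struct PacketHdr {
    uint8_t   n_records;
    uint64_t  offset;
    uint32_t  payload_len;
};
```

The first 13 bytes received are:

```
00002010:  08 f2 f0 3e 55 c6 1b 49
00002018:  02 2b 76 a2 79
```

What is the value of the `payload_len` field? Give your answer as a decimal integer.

`payload_len` follows `n_records` (1 B), `offset` (8 B), so it starts at offset 1 + 8 = 9 and occupies 4 bytes.
Bytes at offsets 9..12: 2B 76 A2 79.
Big-endian stores the most-significant byte at the lowest address.
The bytes are already most-significant first: 0x2B76A279.
0x2B76A279 = 729195129.

729195129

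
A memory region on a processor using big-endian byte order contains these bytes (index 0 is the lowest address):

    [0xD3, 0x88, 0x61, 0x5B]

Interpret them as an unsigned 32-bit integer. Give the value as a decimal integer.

3548930395

Big-endian stores the most-significant byte at the lowest address.
The bytes are already most-significant first: 0xD388615B.
0xD388615B = 3548930395.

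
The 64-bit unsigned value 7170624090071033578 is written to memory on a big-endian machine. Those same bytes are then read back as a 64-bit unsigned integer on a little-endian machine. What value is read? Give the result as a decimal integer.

16926368302604518243

7170624090071033578 in 64-bit hexadecimal is 0x63832C9E4A8AE6EA.
Stored big-endian, the bytes at ascending addresses are 63 83 2C 9E 4A 8A E6 EA.
Read back as little-endian, the first byte is least significant, giving 0xEAE68A4A9E2C8363.
0xEAE68A4A9E2C8363 = 16926368302604518243.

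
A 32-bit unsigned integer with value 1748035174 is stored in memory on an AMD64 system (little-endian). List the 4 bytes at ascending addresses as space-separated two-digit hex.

1748035174 in hexadecimal, padded to 32 bits, is 0x6830E666.
Split into bytes (most-significant first): 68 30 E6 66.
Little-endian stores the least-significant byte at the lowest address.
So at ascending addresses the bytes are 66 E6 30 68.

66 E6 30 68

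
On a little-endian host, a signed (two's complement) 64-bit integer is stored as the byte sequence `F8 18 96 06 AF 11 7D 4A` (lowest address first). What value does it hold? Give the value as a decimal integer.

5367465774322948344

Little-endian stores the least-significant byte at the lowest address.
Reassemble most-significant byte first: 4A 7D 11 AF 06 96 18 F8 → 0x4A7D11AF069618F8.
0x4A7D11AF069618F8 = 5367465774322948344.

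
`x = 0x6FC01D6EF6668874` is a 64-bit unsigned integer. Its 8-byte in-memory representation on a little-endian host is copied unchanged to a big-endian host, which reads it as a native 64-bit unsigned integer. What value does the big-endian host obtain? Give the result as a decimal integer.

Stored little-endian, the bytes at ascending addresses are 74 88 66 F6 6E 1D C0 6F.
Read back as big-endian, the last byte is least significant, giving 0x748866F66E1DC06F.
0x748866F66E1DC06F = 8397074713827721327.

8397074713827721327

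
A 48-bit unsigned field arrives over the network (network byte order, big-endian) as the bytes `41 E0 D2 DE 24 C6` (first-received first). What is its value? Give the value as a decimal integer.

Big-endian: lowest address holds the most-significant byte.
The bytes are already most-significant first: 0x41E0D2DE24C6.
0x41E0D2DE24C6 = 72433866253510.

72433866253510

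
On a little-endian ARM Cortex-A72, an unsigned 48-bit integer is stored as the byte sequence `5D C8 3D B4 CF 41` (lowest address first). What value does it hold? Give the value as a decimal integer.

72360337983581

Little-endian stores the least-significant byte at the lowest address.
Reassemble most-significant byte first: 41 CF B4 3D C8 5D → 0x41CFB43DC85D.
0x41CFB43DC85D = 72360337983581.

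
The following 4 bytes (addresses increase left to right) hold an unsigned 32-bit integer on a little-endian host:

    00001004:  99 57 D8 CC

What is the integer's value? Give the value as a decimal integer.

Little-endian stores the least-significant byte at the lowest address.
Reassemble most-significant byte first: CC D8 57 99 → 0xCCD85799.
0xCCD85799 = 3436730265.

3436730265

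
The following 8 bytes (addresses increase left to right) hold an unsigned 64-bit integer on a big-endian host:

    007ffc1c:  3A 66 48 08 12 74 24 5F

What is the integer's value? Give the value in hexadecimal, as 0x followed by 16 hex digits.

Big-endian: lowest address holds the most-significant byte.
The bytes are already most-significant first: 0x3A6648081274245F.

0x3A6648081274245F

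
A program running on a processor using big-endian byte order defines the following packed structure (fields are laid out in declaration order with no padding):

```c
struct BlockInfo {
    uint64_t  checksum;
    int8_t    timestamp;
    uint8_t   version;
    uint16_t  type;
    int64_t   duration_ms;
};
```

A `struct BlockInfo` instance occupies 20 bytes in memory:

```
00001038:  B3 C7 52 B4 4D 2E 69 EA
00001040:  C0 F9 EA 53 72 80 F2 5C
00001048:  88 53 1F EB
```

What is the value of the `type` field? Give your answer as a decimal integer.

59987

`type` follows `checksum` (8 B), `timestamp` (1 B), `version` (1 B), so it starts at offset 8 + 1 + 1 = 10 and occupies 2 bytes.
Bytes at offsets 10..11: EA 53.
In big-endian order the high byte comes first in memory.
The bytes are already most-significant first: 0xEA53.
0xEA53 = 59987.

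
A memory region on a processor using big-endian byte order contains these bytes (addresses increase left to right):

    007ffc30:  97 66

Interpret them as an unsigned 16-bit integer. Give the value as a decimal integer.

38758

Big-endian: lowest address holds the most-significant byte.
The bytes are already most-significant first: 0x9766.
0x9766 = 38758.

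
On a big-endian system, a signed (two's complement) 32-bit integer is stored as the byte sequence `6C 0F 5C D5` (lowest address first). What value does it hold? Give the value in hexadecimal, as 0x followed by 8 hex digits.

Big-endian stores the most-significant byte at the lowest address.
The bytes are already most-significant first: 0x6C0F5CD5.

0x6C0F5CD5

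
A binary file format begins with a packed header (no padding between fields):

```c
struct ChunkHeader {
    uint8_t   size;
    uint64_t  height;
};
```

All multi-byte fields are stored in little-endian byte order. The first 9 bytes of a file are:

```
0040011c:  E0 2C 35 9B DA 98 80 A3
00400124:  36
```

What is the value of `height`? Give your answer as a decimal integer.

3937131893242934572

`height` follows `size` (1 byte), so it starts at byte offset 1 and occupies 8 bytes.
Bytes at offsets 1..8: 2C 35 9B DA 98 80 A3 36.
Little-endian: lowest address holds the least-significant byte.
Reassemble most-significant byte first: 36 A3 80 98 DA 9B 35 2C → 0x36A38098DA9B352C.
0x36A38098DA9B352C = 3937131893242934572.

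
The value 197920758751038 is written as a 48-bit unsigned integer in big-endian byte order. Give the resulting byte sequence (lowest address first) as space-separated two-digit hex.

B4 02 04 84 DF 3E

197920758751038 in hexadecimal, padded to 48 bits, is 0xB4020484DF3E.
Split into bytes (most-significant first): B4 02 04 84 DF 3E.
Big-endian stores the most-significant byte at the lowest address.
So the memory order matches the most-significant-first order: B4 02 04 84 DF 3E.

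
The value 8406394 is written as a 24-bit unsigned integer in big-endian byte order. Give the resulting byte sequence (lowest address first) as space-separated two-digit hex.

8406394 in hexadecimal, padded to 24 bits, is 0x80457A.
Split into bytes (most-significant first): 80 45 7A.
Big-endian: lowest address holds the most-significant byte.
So the memory order matches the most-significant-first order: 80 45 7A.

80 45 7A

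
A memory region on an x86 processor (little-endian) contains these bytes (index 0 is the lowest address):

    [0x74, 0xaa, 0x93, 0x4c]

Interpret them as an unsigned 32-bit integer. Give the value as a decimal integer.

1284745844

In little-endian order the low byte comes first in memory.
Reassemble most-significant byte first: 4C 93 AA 74 → 0x4C93AA74.
0x4C93AA74 = 1284745844.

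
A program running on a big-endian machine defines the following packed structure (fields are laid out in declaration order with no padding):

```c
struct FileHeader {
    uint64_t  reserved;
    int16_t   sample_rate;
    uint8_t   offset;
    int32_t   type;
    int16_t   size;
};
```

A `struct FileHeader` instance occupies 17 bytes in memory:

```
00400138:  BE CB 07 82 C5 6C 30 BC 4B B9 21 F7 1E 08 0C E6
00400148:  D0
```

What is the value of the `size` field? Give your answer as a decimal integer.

-6448

`size` follows `reserved` (8 B), `sample_rate` (2 B), `offset` (1 B), `type` (4 B), so it starts at offset 8 + 2 + 1 + 4 = 15 and occupies 2 bytes.
Bytes at offsets 15..16: E6 D0.
In big-endian order the high byte comes first in memory.
The bytes are already most-significant first: 0xE6D0.
Top bit is set, so as a signed 16-bit value this is 0xE6D0 − 2^16 = -6448.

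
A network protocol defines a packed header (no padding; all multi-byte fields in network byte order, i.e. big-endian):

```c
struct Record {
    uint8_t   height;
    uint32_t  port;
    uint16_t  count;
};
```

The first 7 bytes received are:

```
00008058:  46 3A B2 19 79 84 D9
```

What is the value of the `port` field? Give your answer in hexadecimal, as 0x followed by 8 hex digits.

0x3AB21979

`port` follows `height` (1 byte), so it starts at byte offset 1 and occupies 4 bytes.
Bytes at offsets 1..4: 3A B2 19 79.
In big-endian order the high byte comes first in memory.
The bytes are already most-significant first: 0x3AB21979.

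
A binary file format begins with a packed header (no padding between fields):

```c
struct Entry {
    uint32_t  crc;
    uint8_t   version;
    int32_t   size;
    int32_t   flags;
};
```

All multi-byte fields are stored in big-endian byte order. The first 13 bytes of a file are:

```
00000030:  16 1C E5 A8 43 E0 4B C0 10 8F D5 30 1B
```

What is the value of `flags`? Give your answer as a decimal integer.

-1881853925

`flags` follows `crc` (4 B), `version` (1 B), `size` (4 B), so it starts at offset 4 + 1 + 4 = 9 and occupies 4 bytes.
Bytes at offsets 9..12: 8F D5 30 1B.
In big-endian order the high byte comes first in memory.
The bytes are already most-significant first: 0x8FD5301B.
Top bit is set, so as a signed 32-bit value this is 0x8FD5301B − 2^32 = -1881853925.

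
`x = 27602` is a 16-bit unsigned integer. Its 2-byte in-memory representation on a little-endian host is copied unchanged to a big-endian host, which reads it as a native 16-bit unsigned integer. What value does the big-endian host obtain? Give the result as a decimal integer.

27602 in 16-bit hexadecimal is 0x6BD2.
Stored little-endian, the bytes at ascending addresses are D2 6B.
Read back as big-endian, the last byte is least significant, giving 0xD26B.
0xD26B = 53867.

53867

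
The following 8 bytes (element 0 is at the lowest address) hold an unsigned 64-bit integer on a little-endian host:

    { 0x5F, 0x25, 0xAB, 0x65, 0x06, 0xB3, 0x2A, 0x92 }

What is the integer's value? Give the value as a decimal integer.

Little-endian: lowest address holds the least-significant byte.
Reassemble most-significant byte first: 92 2A B3 06 65 AB 25 5F → 0x922AB30665AB255F.
0x922AB30665AB255F = 10532427518616216927.

10532427518616216927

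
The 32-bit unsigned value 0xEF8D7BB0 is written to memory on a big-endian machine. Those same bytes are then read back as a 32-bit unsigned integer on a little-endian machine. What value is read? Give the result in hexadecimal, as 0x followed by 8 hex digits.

0xB07B8DEF

Stored big-endian, the bytes at ascending addresses are EF 8D 7B B0.
Read back as little-endian, the first byte is least significant, giving 0xB07B8DEF.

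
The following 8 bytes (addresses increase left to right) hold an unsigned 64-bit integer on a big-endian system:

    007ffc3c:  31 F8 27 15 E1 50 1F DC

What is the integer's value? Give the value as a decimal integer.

Big-endian stores the most-significant byte at the lowest address.
The bytes are already most-significant first: 0x31F82715E1501FDC.
0x31F82715E1501FDC = 3600670877010632668.

3600670877010632668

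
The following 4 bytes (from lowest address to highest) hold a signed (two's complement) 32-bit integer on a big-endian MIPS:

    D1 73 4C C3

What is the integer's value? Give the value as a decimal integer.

Big-endian stores the most-significant byte at the lowest address.
The bytes are already most-significant first: 0xD1734CC3.
Top bit is set, so as a signed 32-bit value this is 0xD1734CC3 − 2^32 = -780972861.

-780972861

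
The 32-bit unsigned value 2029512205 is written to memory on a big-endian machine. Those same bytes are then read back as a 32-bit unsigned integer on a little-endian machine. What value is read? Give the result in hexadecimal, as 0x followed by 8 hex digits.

2029512205 in 32-bit hexadecimal is 0x78F7E60D.
Stored big-endian, the bytes at ascending addresses are 78 F7 E6 0D.
Read back as little-endian, the first byte is least significant, giving 0x0DE6F778.

0x0DE6F778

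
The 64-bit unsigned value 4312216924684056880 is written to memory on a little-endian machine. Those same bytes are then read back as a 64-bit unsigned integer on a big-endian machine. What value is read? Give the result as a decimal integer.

4312216924684056880 in 64-bit hexadecimal is 0x3BD8127226387930.
Stored little-endian, the bytes at ascending addresses are 30 79 38 26 72 12 D8 3B.
Read back as big-endian, the last byte is least significant, giving 0x307938267212D83B.
0x307938267212D83B = 3492884723776280635.

3492884723776280635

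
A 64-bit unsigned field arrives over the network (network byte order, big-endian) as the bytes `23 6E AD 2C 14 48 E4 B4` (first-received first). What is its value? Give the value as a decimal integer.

Big-endian stores the most-significant byte at the lowest address.
The bytes are already most-significant first: 0x236EAD2C1448E4B4.
0x236EAD2C1448E4B4 = 2553168443596137652.

2553168443596137652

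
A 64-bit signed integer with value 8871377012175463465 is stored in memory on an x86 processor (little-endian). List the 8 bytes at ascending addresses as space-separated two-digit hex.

29 E4 48 D7 63 76 1D 7B

8871377012175463465 in hexadecimal, padded to 64 bits, is 0x7B1D7663D748E429.
Split into bytes (most-significant first): 7B 1D 76 63 D7 48 E4 29.
Little-endian stores the least-significant byte at the lowest address.
So at ascending addresses the bytes are 29 E4 48 D7 63 76 1D 7B.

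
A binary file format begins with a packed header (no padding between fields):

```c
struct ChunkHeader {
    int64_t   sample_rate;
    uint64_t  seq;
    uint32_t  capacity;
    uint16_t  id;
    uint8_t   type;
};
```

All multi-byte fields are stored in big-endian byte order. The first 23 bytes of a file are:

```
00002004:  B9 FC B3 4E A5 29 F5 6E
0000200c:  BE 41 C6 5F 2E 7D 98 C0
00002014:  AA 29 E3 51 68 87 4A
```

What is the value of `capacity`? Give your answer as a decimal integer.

2854871889

`capacity` follows `sample_rate` (8 B), `seq` (8 B), so it starts at offset 8 + 8 = 16 and occupies 4 bytes.
Bytes at offsets 16..19: AA 29 E3 51.
Big-endian: lowest address holds the most-significant byte.
The bytes are already most-significant first: 0xAA29E351.
0xAA29E351 = 2854871889.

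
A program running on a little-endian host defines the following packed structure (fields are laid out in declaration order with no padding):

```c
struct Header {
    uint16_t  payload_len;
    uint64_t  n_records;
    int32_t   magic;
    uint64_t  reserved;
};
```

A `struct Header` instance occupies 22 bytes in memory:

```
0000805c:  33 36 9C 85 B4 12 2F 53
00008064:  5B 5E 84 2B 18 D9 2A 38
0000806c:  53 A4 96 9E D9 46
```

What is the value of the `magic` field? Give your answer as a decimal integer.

-652727420

`magic` follows `payload_len` (2 B), `n_records` (8 B), so it starts at offset 2 + 8 = 10 and occupies 4 bytes.
Bytes at offsets 10..13: 84 2B 18 D9.
Little-endian stores the least-significant byte at the lowest address.
Reassemble most-significant byte first: D9 18 2B 84 → 0xD9182B84.
Top bit is set, so as a signed 32-bit value this is 0xD9182B84 − 2^32 = -652727420.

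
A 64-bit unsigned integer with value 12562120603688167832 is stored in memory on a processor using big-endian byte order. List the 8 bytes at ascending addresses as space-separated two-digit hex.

12562120603688167832 in hexadecimal, padded to 64 bits, is 0xAE559E21D072E998.
Split into bytes (most-significant first): AE 55 9E 21 D0 72 E9 98.
Big-endian: lowest address holds the most-significant byte.
So the memory order matches the most-significant-first order: AE 55 9E 21 D0 72 E9 98.

AE 55 9E 21 D0 72 E9 98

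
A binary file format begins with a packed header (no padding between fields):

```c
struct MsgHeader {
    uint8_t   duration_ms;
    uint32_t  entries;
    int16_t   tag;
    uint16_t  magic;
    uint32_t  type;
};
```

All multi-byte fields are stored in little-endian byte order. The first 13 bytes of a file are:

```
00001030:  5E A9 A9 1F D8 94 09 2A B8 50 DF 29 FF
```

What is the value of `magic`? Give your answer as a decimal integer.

47146

`magic` follows `duration_ms` (1 B), `entries` (4 B), `tag` (2 B), so it starts at offset 1 + 4 + 2 = 7 and occupies 2 bytes.
Bytes at offsets 7..8: 2A B8.
In little-endian order the low byte comes first in memory.
Reassemble most-significant byte first: B8 2A → 0xB82A.
0xB82A = 47146.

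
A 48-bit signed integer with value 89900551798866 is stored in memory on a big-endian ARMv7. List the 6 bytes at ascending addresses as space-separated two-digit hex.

89900551798866 in hexadecimal, padded to 48 bits, is 0x51C39A748052.
Split into bytes (most-significant first): 51 C3 9A 74 80 52.
Big-endian: lowest address holds the most-significant byte.
So the memory order matches the most-significant-first order: 51 C3 9A 74 80 52.

51 C3 9A 74 80 52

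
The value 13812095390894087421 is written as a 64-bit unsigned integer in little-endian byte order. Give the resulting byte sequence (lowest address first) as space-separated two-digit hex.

FD 5C 0D 12 94 6B AE BF

13812095390894087421 in hexadecimal, padded to 64 bits, is 0xBFAE6B94120D5CFD.
Split into bytes (most-significant first): BF AE 6B 94 12 0D 5C FD.
Little-endian stores the least-significant byte at the lowest address.
So at ascending addresses the bytes are FD 5C 0D 12 94 6B AE BF.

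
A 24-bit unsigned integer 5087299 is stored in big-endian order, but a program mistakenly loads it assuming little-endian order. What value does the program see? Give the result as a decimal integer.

5087299 in 24-bit hexadecimal is 0x4DA043.
Stored big-endian, the bytes at ascending addresses are 4D A0 43.
Read back as little-endian, the first byte is least significant, giving 0x43A04D.
0x43A04D = 4431949.

4431949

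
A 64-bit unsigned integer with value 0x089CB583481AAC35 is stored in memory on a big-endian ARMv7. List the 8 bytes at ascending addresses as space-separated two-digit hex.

Split into bytes (most-significant first): 08 9C B5 83 48 1A AC 35.
Big-endian stores the most-significant byte at the lowest address.
So the memory order matches the most-significant-first order: 08 9C B5 83 48 1A AC 35.

08 9C B5 83 48 1A AC 35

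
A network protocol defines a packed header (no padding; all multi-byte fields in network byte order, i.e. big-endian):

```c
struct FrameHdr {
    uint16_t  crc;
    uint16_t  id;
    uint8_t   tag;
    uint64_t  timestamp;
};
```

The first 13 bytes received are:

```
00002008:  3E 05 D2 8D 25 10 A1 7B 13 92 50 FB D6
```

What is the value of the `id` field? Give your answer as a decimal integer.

53901

`id` follows `crc` (2 bytes), so it starts at byte offset 2 and occupies 2 bytes.
Bytes at offsets 2..3: D2 8D.
In big-endian order the high byte comes first in memory.
The bytes are already most-significant first: 0xD28D.
0xD28D = 53901.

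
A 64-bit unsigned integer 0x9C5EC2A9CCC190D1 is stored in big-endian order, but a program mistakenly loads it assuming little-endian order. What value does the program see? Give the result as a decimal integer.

Stored big-endian, the bytes at ascending addresses are 9C 5E C2 A9 CC C1 90 D1.
Read back as little-endian, the first byte is least significant, giving 0xD190C1CCA9C25E9C.
0xD190C1CCA9C25E9C = 15100782635338849948.

15100782635338849948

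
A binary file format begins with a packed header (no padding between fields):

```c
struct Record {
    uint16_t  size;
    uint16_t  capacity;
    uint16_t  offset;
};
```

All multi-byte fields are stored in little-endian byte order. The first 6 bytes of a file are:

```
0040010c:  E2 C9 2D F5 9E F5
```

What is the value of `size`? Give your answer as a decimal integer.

51682

`size` is the first field, at byte offset 0, occupying 2 bytes.
Bytes at offsets 0..1: E2 C9.
Little-endian stores the least-significant byte at the lowest address.
Reassemble most-significant byte first: C9 E2 → 0xC9E2.
0xC9E2 = 51682.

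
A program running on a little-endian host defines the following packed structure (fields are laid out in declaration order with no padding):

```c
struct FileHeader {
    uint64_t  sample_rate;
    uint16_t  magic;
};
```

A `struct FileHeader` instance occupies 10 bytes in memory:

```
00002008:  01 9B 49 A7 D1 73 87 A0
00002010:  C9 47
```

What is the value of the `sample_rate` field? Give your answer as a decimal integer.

`sample_rate` is the first field, at byte offset 0, occupying 8 bytes.
Bytes at offsets 0..7: 01 9B 49 A7 D1 73 87 A0.
In little-endian order the low byte comes first in memory.
Reassemble most-significant byte first: A0 87 73 D1 A7 49 9B 01 → 0xA08773D1A7499B01.
0xA08773D1A7499B01 = 11567341512216386305.

11567341512216386305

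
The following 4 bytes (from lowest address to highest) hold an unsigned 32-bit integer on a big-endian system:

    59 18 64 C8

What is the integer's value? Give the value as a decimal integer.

1494770888

Big-endian: lowest address holds the most-significant byte.
The bytes are already most-significant first: 0x591864C8.
0x591864C8 = 1494770888.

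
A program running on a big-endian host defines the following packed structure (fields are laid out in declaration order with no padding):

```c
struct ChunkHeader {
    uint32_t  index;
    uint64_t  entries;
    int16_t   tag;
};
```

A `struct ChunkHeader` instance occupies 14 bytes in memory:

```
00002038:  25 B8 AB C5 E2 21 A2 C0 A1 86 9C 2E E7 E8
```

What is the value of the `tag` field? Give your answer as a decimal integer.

-6168

`tag` follows `index` (4 B), `entries` (8 B), so it starts at offset 4 + 8 = 12 and occupies 2 bytes.
Bytes at offsets 12..13: E7 E8.
Big-endian stores the most-significant byte at the lowest address.
The bytes are already most-significant first: 0xE7E8.
Top bit is set, so as a signed 16-bit value this is 0xE7E8 − 2^16 = -6168.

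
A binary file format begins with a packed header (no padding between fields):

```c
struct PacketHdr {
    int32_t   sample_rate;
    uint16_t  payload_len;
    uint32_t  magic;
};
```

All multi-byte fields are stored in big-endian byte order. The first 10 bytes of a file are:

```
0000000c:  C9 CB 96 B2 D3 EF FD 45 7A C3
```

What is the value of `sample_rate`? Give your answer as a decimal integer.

-909404494

`sample_rate` is the first field, at byte offset 0, occupying 4 bytes.
Bytes at offsets 0..3: C9 CB 96 B2.
Big-endian: lowest address holds the most-significant byte.
The bytes are already most-significant first: 0xC9CB96B2.
Top bit is set, so as a signed 32-bit value this is 0xC9CB96B2 − 2^32 = -909404494.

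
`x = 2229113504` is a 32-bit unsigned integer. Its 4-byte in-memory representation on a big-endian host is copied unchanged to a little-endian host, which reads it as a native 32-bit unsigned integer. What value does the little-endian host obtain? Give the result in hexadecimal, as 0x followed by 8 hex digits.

2229113504 in 32-bit hexadecimal is 0x84DD92A0.
Stored big-endian, the bytes at ascending addresses are 84 DD 92 A0.
Read back as little-endian, the first byte is least significant, giving 0xA092DD84.

0xA092DD84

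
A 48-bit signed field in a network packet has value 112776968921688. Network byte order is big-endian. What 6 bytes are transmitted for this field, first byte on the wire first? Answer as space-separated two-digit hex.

112776968921688 in hexadecimal, padded to 48 bits, is 0x6691EF2BE258.
Split into bytes (most-significant first): 66 91 EF 2B E2 58.
Big-endian: lowest address holds the most-significant byte.
So the memory order matches the most-significant-first order: 66 91 EF 2B E2 58.

66 91 EF 2B E2 58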